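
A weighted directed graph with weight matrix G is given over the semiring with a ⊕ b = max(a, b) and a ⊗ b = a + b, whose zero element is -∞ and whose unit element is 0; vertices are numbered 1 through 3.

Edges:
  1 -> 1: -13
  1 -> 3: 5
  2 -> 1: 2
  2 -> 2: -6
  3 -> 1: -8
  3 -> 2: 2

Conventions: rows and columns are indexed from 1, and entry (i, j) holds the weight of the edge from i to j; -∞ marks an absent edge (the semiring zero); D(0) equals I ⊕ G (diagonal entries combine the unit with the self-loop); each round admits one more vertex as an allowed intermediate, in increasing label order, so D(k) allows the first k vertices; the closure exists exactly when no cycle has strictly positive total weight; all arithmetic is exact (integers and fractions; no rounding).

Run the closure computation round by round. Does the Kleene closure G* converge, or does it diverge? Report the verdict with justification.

D(0):
  [0, -∞, 5]
  [2, 0, -∞]
  [-8, 2, 0]
D(1):
  [0, -∞, 5]
  [2, 0, 7]
  [-8, 2, 0]
Detection: at round 2, diagonal entry (3, 3) turns strictly positive.
Key observation: the cycle 3->2->1->3 has total weight 2 + 2 + 5, which is strictly positive.
Answer: DIVERGES — positive cycle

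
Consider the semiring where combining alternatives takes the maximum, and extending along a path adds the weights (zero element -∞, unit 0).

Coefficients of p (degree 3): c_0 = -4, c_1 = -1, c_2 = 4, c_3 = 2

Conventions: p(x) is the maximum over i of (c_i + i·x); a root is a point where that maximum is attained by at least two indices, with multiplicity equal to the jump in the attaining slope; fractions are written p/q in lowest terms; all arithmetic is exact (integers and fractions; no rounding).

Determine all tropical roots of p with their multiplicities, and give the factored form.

hull edge (i=0, c=-4) to (i=2, c=4): slope 4, span 2
hull edge (i=2, c=4) to (i=3, c=2): slope -2, span 1
Factored form: p(x) = 2 ⊗ (x ⊕ (-4)) ⊗ (x ⊕ (-4)) ⊗ (x ⊕ 2)
Answer: roots = -4 (mult 2), 2 (mult 1)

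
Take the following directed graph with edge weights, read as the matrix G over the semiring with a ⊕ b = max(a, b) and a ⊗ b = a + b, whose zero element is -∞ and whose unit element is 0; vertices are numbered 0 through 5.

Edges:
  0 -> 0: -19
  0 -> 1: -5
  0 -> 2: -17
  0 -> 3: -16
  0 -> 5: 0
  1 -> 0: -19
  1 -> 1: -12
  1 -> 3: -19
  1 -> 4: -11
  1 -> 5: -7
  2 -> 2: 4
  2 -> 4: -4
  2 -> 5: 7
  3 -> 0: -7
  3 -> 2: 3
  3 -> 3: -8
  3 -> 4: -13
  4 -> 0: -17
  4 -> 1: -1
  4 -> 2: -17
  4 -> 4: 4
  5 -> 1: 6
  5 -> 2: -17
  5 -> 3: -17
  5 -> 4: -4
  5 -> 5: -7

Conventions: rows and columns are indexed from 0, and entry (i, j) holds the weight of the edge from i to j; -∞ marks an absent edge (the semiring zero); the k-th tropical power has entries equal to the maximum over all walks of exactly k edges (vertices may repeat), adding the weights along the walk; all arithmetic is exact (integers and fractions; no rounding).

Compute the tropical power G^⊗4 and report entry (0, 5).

G^⊗2:
  [-23, 6, -13, -17, -4, -7]
  [-26, -1, -16, -24, -7, -14]
  [-21, 13, 8, -10, 3, 11]
  [-15, -12, 7, -16, -1, 10]
  [-13, 3, -13, -20, 8, -8]
  [-13, -1, -13, -13, 0, -1]
G^⊗3:
  [-13, -1, -9, -13, 0, -1]
  [-20, -8, -12, -20, -3, -8]
  [-6, 17, 12, -6, 7, 15]
  [-18, 16, 11, -7, 6, 14]
  [-9, 7, -9, -16, 12, -4]
  [-17, 5, -9, -18, 4, -6]
G^⊗4:
  [-17, 5, -5, -18, 4, -2]
  [-20, -2, -8, -25, 1, -5]
  [-2, 21, 16, -2, 11, 19]
  [-3, 20, 15, -3, 10, 18]
  [-5, 11, -5, -12, 16, 0]
  [-13, 3, -5, -14, 8, -2]
Key observation: the optimum is the walk 0->2->2->2->5, with weight (-17) + 4 + 4 + 7 = -2.
Optimal value attained by: walk 0->2->2->2->5.
Answer: (G^⊗4)[0][5] = -2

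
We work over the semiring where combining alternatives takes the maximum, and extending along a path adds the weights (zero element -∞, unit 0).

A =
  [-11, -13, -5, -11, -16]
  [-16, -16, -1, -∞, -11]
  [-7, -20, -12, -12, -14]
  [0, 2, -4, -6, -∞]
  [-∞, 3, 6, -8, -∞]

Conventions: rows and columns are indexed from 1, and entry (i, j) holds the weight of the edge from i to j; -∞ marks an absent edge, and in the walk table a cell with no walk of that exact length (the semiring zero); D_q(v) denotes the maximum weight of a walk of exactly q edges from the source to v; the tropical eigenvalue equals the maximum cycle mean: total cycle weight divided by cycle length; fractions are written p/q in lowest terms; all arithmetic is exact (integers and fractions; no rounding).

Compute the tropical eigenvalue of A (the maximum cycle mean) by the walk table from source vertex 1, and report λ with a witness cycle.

q=0: [0, -∞, -∞, -∞, -∞]
q=1: [-11, -13, -5, -11, -16]
q=2: [-11, -9, -10, -17, -19]
q=3: [-17, -15, -10, -22, -20]
q=4: [-17, -17, -14, -22, -24]
q=5: [-21, -20, -18, -26, -28]
Optimal cycle mean attained by: cycle 2->3->4->2, total (-1) + (-12) + 2, length 3.
Answer: λ = -11/3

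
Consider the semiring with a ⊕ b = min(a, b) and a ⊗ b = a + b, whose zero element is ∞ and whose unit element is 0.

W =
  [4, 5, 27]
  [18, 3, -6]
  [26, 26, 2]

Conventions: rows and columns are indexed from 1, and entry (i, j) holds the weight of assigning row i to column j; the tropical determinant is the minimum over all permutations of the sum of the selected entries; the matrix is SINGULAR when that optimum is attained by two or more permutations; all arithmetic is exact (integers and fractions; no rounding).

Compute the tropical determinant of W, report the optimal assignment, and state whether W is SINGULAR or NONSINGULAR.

σ = (1, 2, 3): 4 + 3 + 2 = 9
σ = (1, 3, 2): 4 + (-6) + 26 = 24
σ = (2, 1, 3): 5 + 18 + 2 = 25
σ = (2, 3, 1): 5 + (-6) + 26 = 25
σ = (3, 1, 2): 27 + 18 + 26 = 71
σ = (3, 2, 1): 27 + 3 + 26 = 56
Optimal value attained by: σ = (1, 2, 3).
Answer: det⊕(W) = 9; verdict: NONSINGULAR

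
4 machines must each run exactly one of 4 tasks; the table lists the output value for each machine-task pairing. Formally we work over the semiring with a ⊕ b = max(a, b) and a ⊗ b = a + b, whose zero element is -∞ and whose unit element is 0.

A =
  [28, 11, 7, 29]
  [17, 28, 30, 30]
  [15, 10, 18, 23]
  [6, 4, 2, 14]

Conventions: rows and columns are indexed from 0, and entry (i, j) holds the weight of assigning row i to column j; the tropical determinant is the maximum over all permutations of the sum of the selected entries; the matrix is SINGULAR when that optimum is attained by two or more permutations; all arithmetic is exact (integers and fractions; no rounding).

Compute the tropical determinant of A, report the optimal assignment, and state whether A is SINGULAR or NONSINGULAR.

σ = (0, 1, 2, 3): 28 + 28 + 18 + 14 = 88
σ = (0, 1, 3, 2): 28 + 28 + 23 + 2 = 81
σ = (0, 2, 1, 3): 28 + 30 + 10 + 14 = 82
σ = (0, 2, 3, 1): 28 + 30 + 23 + 4 = 85
σ = (0, 3, 1, 2): 28 + 30 + 10 + 2 = 70
σ = (0, 3, 2, 1): 28 + 30 + 18 + 4 = 80
σ = (1, 0, 2, 3): 11 + 17 + 18 + 14 = 60
σ = (1, 0, 3, 2): 11 + 17 + 23 + 2 = 53
σ = (1, 2, 0, 3): 11 + 30 + 15 + 14 = 70
σ = (1, 2, 3, 0): 11 + 30 + 23 + 6 = 70
σ = (1, 3, 0, 2): 11 + 30 + 15 + 2 = 58
σ = (1, 3, 2, 0): 11 + 30 + 18 + 6 = 65
σ = (2, 0, 1, 3): 7 + 17 + 10 + 14 = 48
σ = (2, 0, 3, 1): 7 + 17 + 23 + 4 = 51
σ = (2, 1, 0, 3): 7 + 28 + 15 + 14 = 64
σ = (2, 1, 3, 0): 7 + 28 + 23 + 6 = 64
σ = (2, 3, 0, 1): 7 + 30 + 15 + 4 = 56
σ = (2, 3, 1, 0): 7 + 30 + 10 + 6 = 53
σ = (3, 0, 1, 2): 29 + 17 + 10 + 2 = 58
σ = (3, 0, 2, 1): 29 + 17 + 18 + 4 = 68
σ = (3, 1, 0, 2): 29 + 28 + 15 + 2 = 74
σ = (3, 1, 2, 0): 29 + 28 + 18 + 6 = 81
σ = (3, 2, 0, 1): 29 + 30 + 15 + 4 = 78
σ = (3, 2, 1, 0): 29 + 30 + 10 + 6 = 75
Optimal value attained by: σ = (0, 1, 2, 3).
Answer: det⊕(A) = 88; verdict: NONSINGULAR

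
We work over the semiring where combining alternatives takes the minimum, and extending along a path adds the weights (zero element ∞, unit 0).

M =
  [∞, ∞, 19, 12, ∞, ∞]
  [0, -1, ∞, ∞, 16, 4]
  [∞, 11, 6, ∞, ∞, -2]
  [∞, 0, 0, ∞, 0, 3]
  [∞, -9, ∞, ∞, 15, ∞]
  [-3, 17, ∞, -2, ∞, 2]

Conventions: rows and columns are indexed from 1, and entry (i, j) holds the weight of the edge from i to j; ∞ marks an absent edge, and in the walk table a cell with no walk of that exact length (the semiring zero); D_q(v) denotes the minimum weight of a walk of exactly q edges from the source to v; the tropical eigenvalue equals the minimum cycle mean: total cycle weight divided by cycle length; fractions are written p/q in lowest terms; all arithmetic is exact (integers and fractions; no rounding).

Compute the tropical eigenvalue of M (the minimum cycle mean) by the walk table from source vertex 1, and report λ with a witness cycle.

q=0: [0, ∞, ∞, ∞, ∞, ∞]
q=1: [∞, ∞, 19, 12, ∞, ∞]
q=2: [∞, 12, 12, ∞, 12, 15]
q=3: [12, 3, 18, 13, 27, 10]
q=4: [3, 2, 13, 8, 13, 7]
q=5: [2, 1, 8, 5, 8, 6]
q=6: [1, -1, 5, 4, 5, 5]
Optimal cycle mean attained by: cycle 2->6->4->5->2, total 4 + (-2) + 0 + (-9), length 4.
Answer: λ = -7/4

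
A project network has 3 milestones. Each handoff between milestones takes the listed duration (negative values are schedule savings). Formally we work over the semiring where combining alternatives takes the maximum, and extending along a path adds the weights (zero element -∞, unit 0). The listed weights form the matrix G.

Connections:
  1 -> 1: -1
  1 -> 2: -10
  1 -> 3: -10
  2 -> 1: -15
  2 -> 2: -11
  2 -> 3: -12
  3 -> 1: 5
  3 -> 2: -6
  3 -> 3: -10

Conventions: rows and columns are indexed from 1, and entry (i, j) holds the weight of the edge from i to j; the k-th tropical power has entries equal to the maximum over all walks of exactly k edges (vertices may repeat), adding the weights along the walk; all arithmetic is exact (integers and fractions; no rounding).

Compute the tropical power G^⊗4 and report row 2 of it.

G^⊗2:
  [-2, -11, -11]
  [-7, -18, -22]
  [4, -5, -5]
G^⊗3:
  [-3, -12, -12]
  [-8, -17, -17]
  [3, -6, -6]
G^⊗4:
  [-4, -13, -13]
  [-9, -18, -18]
  [2, -7, -7]
Answer: row 2 of G^⊗4 = [-9, -18, -18]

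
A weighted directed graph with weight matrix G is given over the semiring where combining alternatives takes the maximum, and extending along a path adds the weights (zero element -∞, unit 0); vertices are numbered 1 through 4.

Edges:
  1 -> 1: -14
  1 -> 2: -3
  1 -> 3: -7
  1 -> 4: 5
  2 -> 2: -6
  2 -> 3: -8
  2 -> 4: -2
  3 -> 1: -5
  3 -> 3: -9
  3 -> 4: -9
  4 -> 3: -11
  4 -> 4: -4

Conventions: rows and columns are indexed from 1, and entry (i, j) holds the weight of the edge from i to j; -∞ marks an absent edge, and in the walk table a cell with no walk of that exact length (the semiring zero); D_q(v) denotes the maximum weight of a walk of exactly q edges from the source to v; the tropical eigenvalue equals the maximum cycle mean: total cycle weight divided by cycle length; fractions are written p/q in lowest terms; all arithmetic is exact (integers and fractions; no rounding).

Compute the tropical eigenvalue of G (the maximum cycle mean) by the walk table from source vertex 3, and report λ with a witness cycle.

q=0: [-∞, -∞, 0, -∞]
q=1: [-5, -∞, -9, -9]
q=2: [-14, -8, -12, 0]
q=3: [-17, -14, -11, -4]
q=4: [-16, -20, -15, -8]
Optimal cycle mean attained by: cycle 1->4->3->1, total 5 + (-11) + (-5), length 3.
Answer: λ = -11/3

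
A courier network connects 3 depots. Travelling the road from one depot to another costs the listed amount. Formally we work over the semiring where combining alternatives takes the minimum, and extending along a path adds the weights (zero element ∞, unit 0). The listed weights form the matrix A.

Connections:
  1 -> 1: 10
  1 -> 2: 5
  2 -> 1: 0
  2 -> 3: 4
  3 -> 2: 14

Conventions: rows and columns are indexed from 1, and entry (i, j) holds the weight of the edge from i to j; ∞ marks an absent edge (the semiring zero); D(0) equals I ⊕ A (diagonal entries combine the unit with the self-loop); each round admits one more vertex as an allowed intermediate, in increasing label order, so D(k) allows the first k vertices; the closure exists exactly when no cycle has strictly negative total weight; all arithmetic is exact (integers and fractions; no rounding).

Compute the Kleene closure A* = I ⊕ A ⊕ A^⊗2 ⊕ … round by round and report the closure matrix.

D(0):
  [0, 5, ∞]
  [0, 0, 4]
  [∞, 14, 0]
D(1):
  [0, 5, ∞]
  [0, 0, 4]
  [∞, 14, 0]
D(2):
  [0, 5, 9]
  [0, 0, 4]
  [14, 14, 0]
D(3):
  [0, 5, 9]
  [0, 0, 4]
  [14, 14, 0]
Answer: A* = [[0, 5, 9], [0, 0, 4], [14, 14, 0]]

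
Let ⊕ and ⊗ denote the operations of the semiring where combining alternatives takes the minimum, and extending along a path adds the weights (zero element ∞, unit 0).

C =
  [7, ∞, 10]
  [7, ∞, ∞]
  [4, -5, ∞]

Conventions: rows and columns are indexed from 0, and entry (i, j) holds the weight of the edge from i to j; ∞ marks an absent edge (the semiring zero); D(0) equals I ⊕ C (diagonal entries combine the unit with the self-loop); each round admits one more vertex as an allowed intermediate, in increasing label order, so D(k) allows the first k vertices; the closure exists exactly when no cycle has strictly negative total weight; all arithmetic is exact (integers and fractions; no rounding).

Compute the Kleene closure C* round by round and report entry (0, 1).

D(0):
  [0, ∞, 10]
  [7, 0, ∞]
  [4, -5, 0]
D(1):
  [0, ∞, 10]
  [7, 0, 17]
  [4, -5, 0]
D(2):
  [0, ∞, 10]
  [7, 0, 17]
  [2, -5, 0]
D(3):
  [0, 5, 10]
  [7, 0, 17]
  [2, -5, 0]
Answer: C*[0][1] = 5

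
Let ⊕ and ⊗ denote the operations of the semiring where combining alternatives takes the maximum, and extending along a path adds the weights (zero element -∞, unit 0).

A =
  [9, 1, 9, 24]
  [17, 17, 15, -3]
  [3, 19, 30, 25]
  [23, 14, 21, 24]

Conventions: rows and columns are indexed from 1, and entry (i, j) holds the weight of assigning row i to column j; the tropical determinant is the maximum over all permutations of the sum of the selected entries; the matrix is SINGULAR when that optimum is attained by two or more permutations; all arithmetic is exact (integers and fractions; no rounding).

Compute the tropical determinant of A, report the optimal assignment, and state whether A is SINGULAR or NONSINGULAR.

σ = (1, 2, 3, 4): 9 + 17 + 30 + 24 = 80
σ = (1, 2, 4, 3): 9 + 17 + 25 + 21 = 72
σ = (1, 3, 2, 4): 9 + 15 + 19 + 24 = 67
σ = (1, 3, 4, 2): 9 + 15 + 25 + 14 = 63
σ = (1, 4, 2, 3): 9 + (-3) + 19 + 21 = 46
σ = (1, 4, 3, 2): 9 + (-3) + 30 + 14 = 50
σ = (2, 1, 3, 4): 1 + 17 + 30 + 24 = 72
σ = (2, 1, 4, 3): 1 + 17 + 25 + 21 = 64
σ = (2, 3, 1, 4): 1 + 15 + 3 + 24 = 43
σ = (2, 3, 4, 1): 1 + 15 + 25 + 23 = 64
σ = (2, 4, 1, 3): 1 + (-3) + 3 + 21 = 22
σ = (2, 4, 3, 1): 1 + (-3) + 30 + 23 = 51
σ = (3, 1, 2, 4): 9 + 17 + 19 + 24 = 69
σ = (3, 1, 4, 2): 9 + 17 + 25 + 14 = 65
σ = (3, 2, 1, 4): 9 + 17 + 3 + 24 = 53
σ = (3, 2, 4, 1): 9 + 17 + 25 + 23 = 74
σ = (3, 4, 1, 2): 9 + (-3) + 3 + 14 = 23
σ = (3, 4, 2, 1): 9 + (-3) + 19 + 23 = 48
σ = (4, 1, 2, 3): 24 + 17 + 19 + 21 = 81
σ = (4, 1, 3, 2): 24 + 17 + 30 + 14 = 85
σ = (4, 2, 1, 3): 24 + 17 + 3 + 21 = 65
σ = (4, 2, 3, 1): 24 + 17 + 30 + 23 = 94
σ = (4, 3, 1, 2): 24 + 15 + 3 + 14 = 56
σ = (4, 3, 2, 1): 24 + 15 + 19 + 23 = 81
Optimal value attained by: σ = (4, 2, 3, 1).
Answer: det⊕(A) = 94; verdict: NONSINGULAR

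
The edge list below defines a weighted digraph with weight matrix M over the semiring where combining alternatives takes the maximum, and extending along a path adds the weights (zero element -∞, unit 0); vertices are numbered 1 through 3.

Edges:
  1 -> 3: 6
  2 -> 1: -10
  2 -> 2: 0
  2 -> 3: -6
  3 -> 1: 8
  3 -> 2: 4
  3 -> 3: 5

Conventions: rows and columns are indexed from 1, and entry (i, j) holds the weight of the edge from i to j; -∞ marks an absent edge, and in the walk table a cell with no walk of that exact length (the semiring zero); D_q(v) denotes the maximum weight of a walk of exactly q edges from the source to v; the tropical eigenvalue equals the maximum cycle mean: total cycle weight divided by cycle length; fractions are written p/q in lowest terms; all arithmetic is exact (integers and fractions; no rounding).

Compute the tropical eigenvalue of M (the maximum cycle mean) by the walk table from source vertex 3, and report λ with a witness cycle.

q=0: [-∞, -∞, 0]
q=1: [8, 4, 5]
q=2: [13, 9, 14]
q=3: [22, 18, 19]
Optimal cycle mean attained by: cycle 1->3->1, total 6 + 8, length 2.
Answer: λ = 7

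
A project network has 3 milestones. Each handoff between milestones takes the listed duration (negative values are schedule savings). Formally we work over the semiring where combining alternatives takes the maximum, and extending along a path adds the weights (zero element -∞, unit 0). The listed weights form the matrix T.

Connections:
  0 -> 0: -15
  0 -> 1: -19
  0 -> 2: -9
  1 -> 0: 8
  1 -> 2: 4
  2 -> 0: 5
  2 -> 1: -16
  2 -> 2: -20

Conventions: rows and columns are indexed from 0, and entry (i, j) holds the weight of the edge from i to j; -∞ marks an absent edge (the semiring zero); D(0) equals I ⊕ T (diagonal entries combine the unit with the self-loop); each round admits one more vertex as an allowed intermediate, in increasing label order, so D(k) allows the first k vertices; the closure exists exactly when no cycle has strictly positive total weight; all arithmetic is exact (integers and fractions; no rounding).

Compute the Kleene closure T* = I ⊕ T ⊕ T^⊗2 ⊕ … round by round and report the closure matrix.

D(0):
  [0, -19, -9]
  [8, 0, 4]
  [5, -16, 0]
D(1):
  [0, -19, -9]
  [8, 0, 4]
  [5, -14, 0]
D(2):
  [0, -19, -9]
  [8, 0, 4]
  [5, -14, 0]
D(3):
  [0, -19, -9]
  [9, 0, 4]
  [5, -14, 0]
Answer: T* = [[0, -19, -9], [9, 0, 4], [5, -14, 0]]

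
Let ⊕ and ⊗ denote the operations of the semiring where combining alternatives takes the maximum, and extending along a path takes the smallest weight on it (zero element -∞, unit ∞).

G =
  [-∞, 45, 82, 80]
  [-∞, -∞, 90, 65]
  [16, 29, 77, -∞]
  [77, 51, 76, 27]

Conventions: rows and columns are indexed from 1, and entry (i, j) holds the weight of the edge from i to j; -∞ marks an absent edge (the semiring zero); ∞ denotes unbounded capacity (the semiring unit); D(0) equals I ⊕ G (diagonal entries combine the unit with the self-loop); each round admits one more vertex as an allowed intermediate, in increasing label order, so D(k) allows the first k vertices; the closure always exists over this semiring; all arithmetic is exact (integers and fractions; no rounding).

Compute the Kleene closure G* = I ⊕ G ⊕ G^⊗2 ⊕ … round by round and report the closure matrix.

D(0):
  [∞, 45, 82, 80]
  [-∞, ∞, 90, 65]
  [16, 29, ∞, -∞]
  [77, 51, 76, ∞]
D(1):
  [∞, 45, 82, 80]
  [-∞, ∞, 90, 65]
  [16, 29, ∞, 16]
  [77, 51, 77, ∞]
D(2):
  [∞, 45, 82, 80]
  [-∞, ∞, 90, 65]
  [16, 29, ∞, 29]
  [77, 51, 77, ∞]
D(3):
  [∞, 45, 82, 80]
  [16, ∞, 90, 65]
  [16, 29, ∞, 29]
  [77, 51, 77, ∞]
D(4):
  [∞, 51, 82, 80]
  [65, ∞, 90, 65]
  [29, 29, ∞, 29]
  [77, 51, 77, ∞]
Answer: G* = [[∞, 51, 82, 80], [65, ∞, 90, 65], [29, 29, ∞, 29], [77, 51, 77, ∞]]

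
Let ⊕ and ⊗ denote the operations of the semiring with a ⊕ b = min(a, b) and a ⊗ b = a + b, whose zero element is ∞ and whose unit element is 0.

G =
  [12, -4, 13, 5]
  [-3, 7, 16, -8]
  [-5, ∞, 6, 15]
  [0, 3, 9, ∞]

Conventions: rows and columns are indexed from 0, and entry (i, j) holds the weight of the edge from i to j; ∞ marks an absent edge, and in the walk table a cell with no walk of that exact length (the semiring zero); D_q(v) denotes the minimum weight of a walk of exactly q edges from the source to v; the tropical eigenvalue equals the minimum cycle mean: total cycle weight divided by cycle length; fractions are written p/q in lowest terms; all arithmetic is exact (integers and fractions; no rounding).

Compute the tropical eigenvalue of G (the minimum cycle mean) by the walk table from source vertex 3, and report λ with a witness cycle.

q=0: [∞, ∞, ∞, 0]
q=1: [0, 3, 9, ∞]
q=2: [0, -4, 13, -5]
q=3: [-7, -4, 4, -12]
q=4: [-12, -11, -3, -12]
Optimal cycle mean attained by: cycle 0->1->3->0, total (-4) + (-8) + 0, length 3.
Answer: λ = -4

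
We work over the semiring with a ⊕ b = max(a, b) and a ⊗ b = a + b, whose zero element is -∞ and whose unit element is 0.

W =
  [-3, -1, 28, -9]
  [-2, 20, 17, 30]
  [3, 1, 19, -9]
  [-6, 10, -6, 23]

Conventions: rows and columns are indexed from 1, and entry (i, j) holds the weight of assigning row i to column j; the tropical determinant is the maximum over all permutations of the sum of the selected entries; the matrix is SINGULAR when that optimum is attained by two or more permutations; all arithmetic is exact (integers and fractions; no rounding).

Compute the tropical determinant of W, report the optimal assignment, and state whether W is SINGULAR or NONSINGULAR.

σ = (1, 2, 3, 4): (-3) + 20 + 19 + 23 = 59
σ = (1, 2, 4, 3): (-3) + 20 + (-9) + (-6) = 2
σ = (1, 3, 2, 4): (-3) + 17 + 1 + 23 = 38
σ = (1, 3, 4, 2): (-3) + 17 + (-9) + 10 = 15
σ = (1, 4, 2, 3): (-3) + 30 + 1 + (-6) = 22
σ = (1, 4, 3, 2): (-3) + 30 + 19 + 10 = 56
σ = (2, 1, 3, 4): (-1) + (-2) + 19 + 23 = 39
σ = (2, 1, 4, 3): (-1) + (-2) + (-9) + (-6) = -18
σ = (2, 3, 1, 4): (-1) + 17 + 3 + 23 = 42
σ = (2, 3, 4, 1): (-1) + 17 + (-9) + (-6) = 1
σ = (2, 4, 1, 3): (-1) + 30 + 3 + (-6) = 26
σ = (2, 4, 3, 1): (-1) + 30 + 19 + (-6) = 42
σ = (3, 1, 2, 4): 28 + (-2) + 1 + 23 = 50
σ = (3, 1, 4, 2): 28 + (-2) + (-9) + 10 = 27
σ = (3, 2, 1, 4): 28 + 20 + 3 + 23 = 74
σ = (3, 2, 4, 1): 28 + 20 + (-9) + (-6) = 33
σ = (3, 4, 1, 2): 28 + 30 + 3 + 10 = 71
σ = (3, 4, 2, 1): 28 + 30 + 1 + (-6) = 53
σ = (4, 1, 2, 3): (-9) + (-2) + 1 + (-6) = -16
σ = (4, 1, 3, 2): (-9) + (-2) + 19 + 10 = 18
σ = (4, 2, 1, 3): (-9) + 20 + 3 + (-6) = 8
σ = (4, 2, 3, 1): (-9) + 20 + 19 + (-6) = 24
σ = (4, 3, 1, 2): (-9) + 17 + 3 + 10 = 21
σ = (4, 3, 2, 1): (-9) + 17 + 1 + (-6) = 3
Optimal value attained by: σ = (3, 2, 1, 4).
Answer: det⊕(W) = 74; verdict: NONSINGULAR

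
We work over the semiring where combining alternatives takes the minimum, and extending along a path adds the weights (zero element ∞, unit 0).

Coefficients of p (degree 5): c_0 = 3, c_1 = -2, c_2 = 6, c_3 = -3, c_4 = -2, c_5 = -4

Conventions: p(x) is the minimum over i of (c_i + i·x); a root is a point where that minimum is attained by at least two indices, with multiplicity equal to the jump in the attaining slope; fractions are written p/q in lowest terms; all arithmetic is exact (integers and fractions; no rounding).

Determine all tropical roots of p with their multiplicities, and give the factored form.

hull edge (i=0, c=3) to (i=1, c=-2): slope -5, span 1
hull edge (i=1, c=-2) to (i=5, c=-4): slope -1/2, span 4
Factored form: p(x) = -4 ⊗ (x ⊕ 1/2) ⊗ (x ⊕ 1/2) ⊗ (x ⊕ 1/2) ⊗ (x ⊕ 1/2) ⊗ (x ⊕ 5)
Answer: roots = 1/2 (mult 4), 5 (mult 1)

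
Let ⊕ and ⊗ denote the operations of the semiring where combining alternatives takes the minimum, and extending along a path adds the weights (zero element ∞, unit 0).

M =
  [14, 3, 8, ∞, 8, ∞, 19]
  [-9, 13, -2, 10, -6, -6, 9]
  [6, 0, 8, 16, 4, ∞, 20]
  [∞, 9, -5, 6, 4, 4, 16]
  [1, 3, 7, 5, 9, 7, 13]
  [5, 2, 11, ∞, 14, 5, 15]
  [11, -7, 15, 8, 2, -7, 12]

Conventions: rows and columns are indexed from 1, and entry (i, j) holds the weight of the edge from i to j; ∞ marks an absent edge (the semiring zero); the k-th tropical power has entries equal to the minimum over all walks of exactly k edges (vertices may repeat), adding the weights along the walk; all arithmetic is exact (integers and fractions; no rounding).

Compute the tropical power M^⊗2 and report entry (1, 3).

M^⊗2:
  [-6, 8, 1, 13, -3, -3, 12]
  [-5, -6, -1, -1, -1, -1, 7]
  [-9, 7, -2, 9, -6, -6, 9]
  [0, -5, 1, 9, -1, 3, 15]
  [-6, 4, 0, 11, -3, -3, 12]
  [-7, 7, 0, 12, -4, -4, 11]
  [-16, -5, -9, 3, -13, -13, 2]
Key observation: the optimum is the walk 1->2->3, with weight 3 + (-2) = 1.
Optimal value attained by: walk 1->2->3.
Answer: (M^⊗2)[1][3] = 1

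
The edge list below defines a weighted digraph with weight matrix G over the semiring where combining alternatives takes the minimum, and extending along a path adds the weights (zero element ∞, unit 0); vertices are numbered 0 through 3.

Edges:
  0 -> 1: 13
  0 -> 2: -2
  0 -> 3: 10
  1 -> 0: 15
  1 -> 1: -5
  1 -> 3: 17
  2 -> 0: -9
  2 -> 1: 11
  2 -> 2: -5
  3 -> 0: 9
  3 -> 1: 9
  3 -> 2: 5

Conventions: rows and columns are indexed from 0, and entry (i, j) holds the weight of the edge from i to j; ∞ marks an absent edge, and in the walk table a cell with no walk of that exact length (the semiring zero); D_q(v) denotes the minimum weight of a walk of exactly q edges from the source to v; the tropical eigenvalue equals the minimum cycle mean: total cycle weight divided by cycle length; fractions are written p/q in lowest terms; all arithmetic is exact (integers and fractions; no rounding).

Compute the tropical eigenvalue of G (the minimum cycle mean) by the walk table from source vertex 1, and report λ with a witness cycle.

q=0: [∞, 0, ∞, ∞]
q=1: [15, -5, ∞, 17]
q=2: [10, -10, 13, 12]
q=3: [4, -15, 8, 7]
q=4: [-1, -20, 2, 2]
Optimal cycle mean attained by: cycle 0->2->0, total (-2) + (-9), length 2.
Answer: λ = -11/2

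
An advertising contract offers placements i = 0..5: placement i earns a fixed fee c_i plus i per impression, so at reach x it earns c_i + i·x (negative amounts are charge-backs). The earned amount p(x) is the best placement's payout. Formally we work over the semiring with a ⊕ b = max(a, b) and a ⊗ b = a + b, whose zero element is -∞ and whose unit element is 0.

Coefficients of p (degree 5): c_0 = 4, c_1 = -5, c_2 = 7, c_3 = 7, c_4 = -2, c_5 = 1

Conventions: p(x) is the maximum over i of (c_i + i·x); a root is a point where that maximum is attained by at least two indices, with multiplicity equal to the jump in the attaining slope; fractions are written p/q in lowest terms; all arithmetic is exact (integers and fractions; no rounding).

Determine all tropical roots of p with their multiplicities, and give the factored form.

hull edge (i=0, c=4) to (i=2, c=7): slope 3/2, span 2
hull edge (i=2, c=7) to (i=3, c=7): slope 0, span 1
hull edge (i=3, c=7) to (i=5, c=1): slope -3, span 2
Factored form: p(x) = 1 ⊗ (x ⊕ (-3/2)) ⊗ (x ⊕ (-3/2)) ⊗ (x ⊕ 0) ⊗ (x ⊕ 3) ⊗ (x ⊕ 3)
Answer: roots = -3/2 (mult 2), 0 (mult 1), 3 (mult 2)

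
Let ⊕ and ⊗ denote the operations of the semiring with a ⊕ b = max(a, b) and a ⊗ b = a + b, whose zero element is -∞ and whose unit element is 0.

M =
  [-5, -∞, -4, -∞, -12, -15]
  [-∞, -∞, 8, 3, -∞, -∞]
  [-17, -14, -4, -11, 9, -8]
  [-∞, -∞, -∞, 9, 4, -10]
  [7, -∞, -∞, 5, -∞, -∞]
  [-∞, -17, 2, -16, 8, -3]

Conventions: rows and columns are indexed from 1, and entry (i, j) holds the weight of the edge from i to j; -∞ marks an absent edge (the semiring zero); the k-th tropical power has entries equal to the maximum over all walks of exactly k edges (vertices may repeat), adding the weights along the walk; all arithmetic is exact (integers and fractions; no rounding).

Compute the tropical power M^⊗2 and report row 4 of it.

M^⊗2:
  [-5, -18, -8, -7, 5, -12]
  [-9, -6, 4, 12, 17, 0]
  [16, -18, -6, 14, 5, -11]
  [11, -27, -8, 18, 13, -1]
  [2, -∞, 3, 14, 9, -5]
  [15, -12, -1, 13, 11, -6]
Answer: row 4 of M^⊗2 = [11, -27, -8, 18, 13, -1]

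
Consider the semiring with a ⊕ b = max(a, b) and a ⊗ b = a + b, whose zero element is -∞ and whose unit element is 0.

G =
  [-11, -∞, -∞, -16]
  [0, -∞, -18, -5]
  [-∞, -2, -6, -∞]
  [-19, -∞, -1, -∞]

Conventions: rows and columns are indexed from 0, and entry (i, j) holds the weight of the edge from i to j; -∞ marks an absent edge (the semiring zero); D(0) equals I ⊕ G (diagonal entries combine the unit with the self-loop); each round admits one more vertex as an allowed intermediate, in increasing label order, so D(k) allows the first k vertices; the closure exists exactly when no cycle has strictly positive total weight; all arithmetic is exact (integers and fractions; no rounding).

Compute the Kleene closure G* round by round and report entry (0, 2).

D(0):
  [0, -∞, -∞, -16]
  [0, 0, -18, -5]
  [-∞, -2, 0, -∞]
  [-19, -∞, -1, 0]
D(1):
  [0, -∞, -∞, -16]
  [0, 0, -18, -5]
  [-∞, -2, 0, -∞]
  [-19, -∞, -1, 0]
D(2):
  [0, -∞, -∞, -16]
  [0, 0, -18, -5]
  [-2, -2, 0, -7]
  [-19, -∞, -1, 0]
D(3):
  [0, -∞, -∞, -16]
  [0, 0, -18, -5]
  [-2, -2, 0, -7]
  [-3, -3, -1, 0]
D(4):
  [0, -19, -17, -16]
  [0, 0, -6, -5]
  [-2, -2, 0, -7]
  [-3, -3, -1, 0]
Answer: G*[0][2] = -17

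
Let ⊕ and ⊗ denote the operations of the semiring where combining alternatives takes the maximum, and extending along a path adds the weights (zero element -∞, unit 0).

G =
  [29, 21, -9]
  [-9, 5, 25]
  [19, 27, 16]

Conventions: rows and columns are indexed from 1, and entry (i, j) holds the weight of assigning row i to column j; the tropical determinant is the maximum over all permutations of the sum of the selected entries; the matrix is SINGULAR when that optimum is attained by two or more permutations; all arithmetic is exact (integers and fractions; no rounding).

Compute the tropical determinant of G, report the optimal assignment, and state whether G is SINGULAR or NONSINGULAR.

σ = (1, 2, 3): 29 + 5 + 16 = 50
σ = (1, 3, 2): 29 + 25 + 27 = 81
σ = (2, 1, 3): 21 + (-9) + 16 = 28
σ = (2, 3, 1): 21 + 25 + 19 = 65
σ = (3, 1, 2): (-9) + (-9) + 27 = 9
σ = (3, 2, 1): (-9) + 5 + 19 = 15
Optimal value attained by: σ = (1, 3, 2).
Answer: det⊕(G) = 81; verdict: NONSINGULAR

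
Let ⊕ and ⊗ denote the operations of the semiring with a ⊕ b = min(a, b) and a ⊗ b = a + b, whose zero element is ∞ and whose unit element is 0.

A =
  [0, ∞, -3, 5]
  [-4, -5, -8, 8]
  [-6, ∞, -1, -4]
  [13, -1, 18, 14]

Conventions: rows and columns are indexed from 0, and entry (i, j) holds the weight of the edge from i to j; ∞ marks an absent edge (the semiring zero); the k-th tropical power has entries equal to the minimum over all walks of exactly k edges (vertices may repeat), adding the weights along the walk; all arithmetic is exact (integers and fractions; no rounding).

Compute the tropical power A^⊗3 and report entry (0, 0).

A^⊗2:
  [-9, 4, -4, -7]
  [-14, -10, -13, -12]
  [-7, -5, -9, -5]
  [-5, -6, -9, 7]
A^⊗3:
  [-10, -8, -12, -8]
  [-19, -15, -18, -17]
  [-15, -10, -13, -13]
  [-15, -11, -14, -13]
Key observation: the optimum is the walk 0->2->2->0, with weight (-3) + (-1) + (-6) = -10.
Optimal value attained by: walk 0->2->2->0.
Answer: (A^⊗3)[0][0] = -10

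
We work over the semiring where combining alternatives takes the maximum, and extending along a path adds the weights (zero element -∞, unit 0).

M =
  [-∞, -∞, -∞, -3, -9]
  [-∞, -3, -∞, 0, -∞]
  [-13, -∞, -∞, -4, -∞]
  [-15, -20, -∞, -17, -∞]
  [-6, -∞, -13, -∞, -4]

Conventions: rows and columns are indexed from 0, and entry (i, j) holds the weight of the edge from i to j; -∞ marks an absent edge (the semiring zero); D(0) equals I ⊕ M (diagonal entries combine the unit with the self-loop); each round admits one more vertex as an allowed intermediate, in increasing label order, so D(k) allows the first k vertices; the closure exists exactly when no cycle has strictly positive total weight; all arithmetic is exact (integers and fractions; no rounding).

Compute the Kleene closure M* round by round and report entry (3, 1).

D(0):
  [0, -∞, -∞, -3, -9]
  [-∞, 0, -∞, 0, -∞]
  [-13, -∞, 0, -4, -∞]
  [-15, -20, -∞, 0, -∞]
  [-6, -∞, -13, -∞, 0]
D(1):
  [0, -∞, -∞, -3, -9]
  [-∞, 0, -∞, 0, -∞]
  [-13, -∞, 0, -4, -22]
  [-15, -20, -∞, 0, -24]
  [-6, -∞, -13, -9, 0]
D(2):
  [0, -∞, -∞, -3, -9]
  [-∞, 0, -∞, 0, -∞]
  [-13, -∞, 0, -4, -22]
  [-15, -20, -∞, 0, -24]
  [-6, -∞, -13, -9, 0]
D(3):
  [0, -∞, -∞, -3, -9]
  [-∞, 0, -∞, 0, -∞]
  [-13, -∞, 0, -4, -22]
  [-15, -20, -∞, 0, -24]
  [-6, -∞, -13, -9, 0]
D(4):
  [0, -23, -∞, -3, -9]
  [-15, 0, -∞, 0, -24]
  [-13, -24, 0, -4, -22]
  [-15, -20, -∞, 0, -24]
  [-6, -29, -13, -9, 0]
D(5):
  [0, -23, -22, -3, -9]
  [-15, 0, -37, 0, -24]
  [-13, -24, 0, -4, -22]
  [-15, -20, -37, 0, -24]
  [-6, -29, -13, -9, 0]
Answer: M*[3][1] = -20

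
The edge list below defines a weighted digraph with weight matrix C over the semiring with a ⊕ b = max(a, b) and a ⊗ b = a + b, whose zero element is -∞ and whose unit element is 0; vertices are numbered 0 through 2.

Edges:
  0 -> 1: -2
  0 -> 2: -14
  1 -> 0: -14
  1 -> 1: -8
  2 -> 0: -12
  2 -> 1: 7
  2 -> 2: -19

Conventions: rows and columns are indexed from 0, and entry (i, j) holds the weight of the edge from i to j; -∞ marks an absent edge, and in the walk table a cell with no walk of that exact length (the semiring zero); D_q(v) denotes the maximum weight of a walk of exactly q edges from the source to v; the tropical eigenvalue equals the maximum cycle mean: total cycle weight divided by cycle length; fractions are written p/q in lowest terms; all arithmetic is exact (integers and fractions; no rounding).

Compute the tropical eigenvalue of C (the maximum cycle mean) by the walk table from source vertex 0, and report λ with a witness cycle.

q=0: [0, -∞, -∞]
q=1: [-∞, -2, -14]
q=2: [-16, -7, -33]
q=3: [-21, -15, -30]
Optimal cycle mean attained by: cycle 0->2->1->0, total (-14) + 7 + (-14), length 3.
Answer: λ = -7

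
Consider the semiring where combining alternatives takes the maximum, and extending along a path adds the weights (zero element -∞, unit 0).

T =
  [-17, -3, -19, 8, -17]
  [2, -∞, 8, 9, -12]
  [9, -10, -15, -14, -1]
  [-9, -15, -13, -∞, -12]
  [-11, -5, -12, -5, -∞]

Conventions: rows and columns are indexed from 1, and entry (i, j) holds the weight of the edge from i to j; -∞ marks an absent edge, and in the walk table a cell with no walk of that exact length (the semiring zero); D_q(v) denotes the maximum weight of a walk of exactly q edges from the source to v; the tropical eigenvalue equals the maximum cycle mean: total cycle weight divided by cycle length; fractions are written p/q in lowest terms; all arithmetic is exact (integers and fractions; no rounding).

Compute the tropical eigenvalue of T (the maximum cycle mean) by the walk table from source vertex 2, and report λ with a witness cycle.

q=0: [-∞, 0, -∞, -∞, -∞]
q=1: [2, -∞, 8, 9, -12]
q=2: [17, -1, -4, 10, 7]
q=3: [5, 14, 7, 25, 0]
q=4: [16, 10, 22, 23, 13]
q=5: [31, 13, 18, 24, 21]
Optimal cycle mean attained by: cycle 1->2->3->1, total (-3) + 8 + 9, length 3.
Answer: λ = 14/3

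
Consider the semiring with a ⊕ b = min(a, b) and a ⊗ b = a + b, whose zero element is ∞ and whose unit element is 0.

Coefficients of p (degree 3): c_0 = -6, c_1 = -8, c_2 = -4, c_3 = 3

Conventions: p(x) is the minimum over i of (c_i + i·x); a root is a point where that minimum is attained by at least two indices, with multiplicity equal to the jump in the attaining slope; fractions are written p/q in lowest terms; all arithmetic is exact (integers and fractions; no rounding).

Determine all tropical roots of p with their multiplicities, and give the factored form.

hull edge (i=0, c=-6) to (i=1, c=-8): slope -2, span 1
hull edge (i=1, c=-8) to (i=2, c=-4): slope 4, span 1
hull edge (i=2, c=-4) to (i=3, c=3): slope 7, span 1
Factored form: p(x) = 3 ⊗ (x ⊕ (-7)) ⊗ (x ⊕ (-4)) ⊗ (x ⊕ 2)
Answer: roots = -7 (mult 1), -4 (mult 1), 2 (mult 1)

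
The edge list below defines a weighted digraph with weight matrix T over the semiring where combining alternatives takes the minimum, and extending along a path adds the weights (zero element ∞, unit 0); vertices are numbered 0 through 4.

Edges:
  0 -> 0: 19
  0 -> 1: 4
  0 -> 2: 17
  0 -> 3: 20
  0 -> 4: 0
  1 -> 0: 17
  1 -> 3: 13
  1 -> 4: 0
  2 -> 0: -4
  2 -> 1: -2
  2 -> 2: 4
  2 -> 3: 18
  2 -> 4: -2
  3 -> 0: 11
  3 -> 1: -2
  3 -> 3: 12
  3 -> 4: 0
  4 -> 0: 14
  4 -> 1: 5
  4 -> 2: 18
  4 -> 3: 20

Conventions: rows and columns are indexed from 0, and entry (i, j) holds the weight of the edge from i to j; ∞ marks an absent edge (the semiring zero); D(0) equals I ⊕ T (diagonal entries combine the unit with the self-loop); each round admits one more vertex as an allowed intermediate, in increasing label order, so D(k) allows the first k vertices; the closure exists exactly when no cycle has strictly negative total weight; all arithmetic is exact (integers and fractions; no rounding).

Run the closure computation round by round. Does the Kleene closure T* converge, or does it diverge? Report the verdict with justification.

D(0):
  [0, 4, 17, 20, 0]
  [17, 0, ∞, 13, 0]
  [-4, -2, 0, 18, -2]
  [11, -2, ∞, 0, 0]
  [14, 5, 18, 20, 0]
D(1):
  [0, 4, 17, 20, 0]
  [17, 0, 34, 13, 0]
  [-4, -2, 0, 16, -4]
  [11, -2, 28, 0, 0]
  [14, 5, 18, 20, 0]
D(2):
  [0, 4, 17, 17, 0]
  [17, 0, 34, 13, 0]
  [-4, -2, 0, 11, -4]
  [11, -2, 28, 0, -2]
  [14, 5, 18, 18, 0]
D(3):
  [0, 4, 17, 17, 0]
  [17, 0, 34, 13, 0]
  [-4, -2, 0, 11, -4]
  [11, -2, 28, 0, -2]
  [14, 5, 18, 18, 0]
D(4):
  [0, 4, 17, 17, 0]
  [17, 0, 34, 13, 0]
  [-4, -2, 0, 11, -4]
  [11, -2, 28, 0, -2]
  [14, 5, 18, 18, 0]
D(5):
  [0, 4, 17, 17, 0]
  [14, 0, 18, 13, 0]
  [-4, -2, 0, 11, -4]
  [11, -2, 16, 0, -2]
  [14, 5, 18, 18, 0]
Key observation: every diagonal entry stays at the unit through all rounds, so no improving cycle exists.
Answer: CONVERGES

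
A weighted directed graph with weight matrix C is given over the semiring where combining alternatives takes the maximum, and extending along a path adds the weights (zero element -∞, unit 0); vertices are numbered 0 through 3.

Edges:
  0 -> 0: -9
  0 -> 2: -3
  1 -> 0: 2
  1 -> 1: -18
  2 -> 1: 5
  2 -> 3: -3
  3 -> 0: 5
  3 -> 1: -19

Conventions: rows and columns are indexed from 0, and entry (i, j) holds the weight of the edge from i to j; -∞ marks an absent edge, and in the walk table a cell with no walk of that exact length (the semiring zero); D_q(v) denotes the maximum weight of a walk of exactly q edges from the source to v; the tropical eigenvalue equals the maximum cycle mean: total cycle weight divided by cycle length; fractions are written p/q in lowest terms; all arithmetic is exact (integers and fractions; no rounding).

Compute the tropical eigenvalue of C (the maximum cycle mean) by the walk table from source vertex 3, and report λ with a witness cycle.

q=0: [-∞, -∞, -∞, 0]
q=1: [5, -19, -∞, -∞]
q=2: [-4, -37, 2, -∞]
q=3: [-13, 7, -7, -1]
q=4: [9, -2, -16, -10]
Optimal cycle mean attained by: cycle 0->2->1->0, total (-3) + 5 + 2, length 3.
Answer: λ = 4/3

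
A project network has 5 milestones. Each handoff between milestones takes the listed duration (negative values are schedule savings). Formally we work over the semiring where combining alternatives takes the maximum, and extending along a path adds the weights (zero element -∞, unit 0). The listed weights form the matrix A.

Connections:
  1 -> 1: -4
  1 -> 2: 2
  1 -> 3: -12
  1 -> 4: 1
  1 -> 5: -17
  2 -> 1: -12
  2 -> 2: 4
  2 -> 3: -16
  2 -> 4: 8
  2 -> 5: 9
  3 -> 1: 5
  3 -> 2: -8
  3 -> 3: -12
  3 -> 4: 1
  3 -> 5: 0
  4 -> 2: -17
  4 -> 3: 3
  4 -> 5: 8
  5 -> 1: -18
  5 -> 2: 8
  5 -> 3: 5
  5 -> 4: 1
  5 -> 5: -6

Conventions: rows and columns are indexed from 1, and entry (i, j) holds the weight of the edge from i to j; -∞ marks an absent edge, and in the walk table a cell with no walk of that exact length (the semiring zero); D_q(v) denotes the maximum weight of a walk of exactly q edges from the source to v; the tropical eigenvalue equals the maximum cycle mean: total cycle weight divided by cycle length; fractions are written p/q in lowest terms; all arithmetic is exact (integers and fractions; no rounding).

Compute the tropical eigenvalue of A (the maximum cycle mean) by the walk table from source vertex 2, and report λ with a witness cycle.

q=0: [-∞, 0, -∞, -∞, -∞]
q=1: [-12, 4, -16, 8, 9]
q=2: [-8, 17, 14, 12, 16]
q=3: [19, 24, 21, 25, 26]
q=4: [26, 34, 31, 32, 33]
q=5: [36, 41, 38, 42, 43]
Optimal cycle mean attained by: cycle 2->5->2, total 9 + 8, length 2.
Answer: λ = 17/2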